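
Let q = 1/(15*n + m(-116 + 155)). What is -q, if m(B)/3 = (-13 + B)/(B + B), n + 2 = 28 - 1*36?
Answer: 1/149 ≈ 0.0067114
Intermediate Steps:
n = -10 (n = -2 + (28 - 1*36) = -2 + (28 - 36) = -2 - 8 = -10)
m(B) = 3*(-13 + B)/(2*B) (m(B) = 3*((-13 + B)/(B + B)) = 3*((-13 + B)/((2*B))) = 3*((-13 + B)*(1/(2*B))) = 3*((-13 + B)/(2*B)) = 3*(-13 + B)/(2*B))
q = -1/149 (q = 1/(15*(-10) + 3*(-13 + (-116 + 155))/(2*(-116 + 155))) = 1/(-150 + (3/2)*(-13 + 39)/39) = 1/(-150 + (3/2)*(1/39)*26) = 1/(-150 + 1) = 1/(-149) = -1/149 ≈ -0.0067114)
-q = -1*(-1/149) = 1/149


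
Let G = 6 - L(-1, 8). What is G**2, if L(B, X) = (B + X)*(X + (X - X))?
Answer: 2500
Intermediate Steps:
L(B, X) = X*(B + X) (L(B, X) = (B + X)*(X + 0) = (B + X)*X = X*(B + X))
G = -50 (G = 6 - 8*(-1 + 8) = 6 - 8*7 = 6 - 1*56 = 6 - 56 = -50)
G**2 = (-50)**2 = 2500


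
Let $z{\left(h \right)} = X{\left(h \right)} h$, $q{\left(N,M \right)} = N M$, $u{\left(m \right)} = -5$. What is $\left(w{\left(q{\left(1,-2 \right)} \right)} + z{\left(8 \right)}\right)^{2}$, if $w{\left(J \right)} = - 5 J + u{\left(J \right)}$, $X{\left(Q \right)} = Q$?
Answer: $4761$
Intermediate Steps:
$q{\left(N,M \right)} = M N$
$z{\left(h \right)} = h^{2}$ ($z{\left(h \right)} = h h = h^{2}$)
$w{\left(J \right)} = -5 - 5 J$ ($w{\left(J \right)} = - 5 J - 5 = -5 - 5 J$)
$\left(w{\left(q{\left(1,-2 \right)} \right)} + z{\left(8 \right)}\right)^{2} = \left(\left(-5 - 5 \left(\left(-2\right) 1\right)\right) + 8^{2}\right)^{2} = \left(\left(-5 - -10\right) + 64\right)^{2} = \left(\left(-5 + 10\right) + 64\right)^{2} = \left(5 + 64\right)^{2} = 69^{2} = 4761$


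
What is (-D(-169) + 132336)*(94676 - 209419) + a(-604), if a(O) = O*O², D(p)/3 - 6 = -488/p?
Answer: -2602924336570/169 ≈ -1.5402e+10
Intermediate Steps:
D(p) = 18 - 1464/p (D(p) = 18 + 3*(-488/p) = 18 - 1464/p)
a(O) = O³
(-D(-169) + 132336)*(94676 - 209419) + a(-604) = (-(18 - 1464/(-169)) + 132336)*(94676 - 209419) + (-604)³ = (-(18 - 1464*(-1/169)) + 132336)*(-114743) - 220348864 = (-(18 + 1464/169) + 132336)*(-114743) - 220348864 = (-1*4506/169 + 132336)*(-114743) - 220348864 = (-4506/169 + 132336)*(-114743) - 220348864 = (22360278/169)*(-114743) - 220348864 = -2565685378554/169 - 220348864 = -2602924336570/169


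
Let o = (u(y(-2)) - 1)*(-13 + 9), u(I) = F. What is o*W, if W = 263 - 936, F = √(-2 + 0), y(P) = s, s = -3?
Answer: -2692 + 2692*I*√2 ≈ -2692.0 + 3807.1*I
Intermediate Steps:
y(P) = -3
F = I*√2 (F = √(-2) = I*√2 ≈ 1.4142*I)
u(I) = I*√2
W = -673
o = 4 - 4*I*√2 (o = (I*√2 - 1)*(-13 + 9) = (-1 + I*√2)*(-4) = 4 - 4*I*√2 ≈ 4.0 - 5.6569*I)
o*W = (4 - 4*I*√2)*(-673) = -2692 + 2692*I*√2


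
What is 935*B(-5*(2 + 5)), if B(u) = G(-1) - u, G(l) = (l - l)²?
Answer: 32725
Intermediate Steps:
G(l) = 0 (G(l) = 0² = 0)
B(u) = -u (B(u) = 0 - u = -u)
935*B(-5*(2 + 5)) = 935*(-(-5)*(2 + 5)) = 935*(-(-5)*7) = 935*(-1*(-35)) = 935*35 = 32725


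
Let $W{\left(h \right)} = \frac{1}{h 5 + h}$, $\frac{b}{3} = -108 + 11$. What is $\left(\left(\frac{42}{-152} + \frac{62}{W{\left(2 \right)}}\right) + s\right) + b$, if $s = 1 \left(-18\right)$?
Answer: $\frac{33039}{76} \approx 434.72$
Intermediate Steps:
$b = -291$ ($b = 3 \left(-108 + 11\right) = 3 \left(-97\right) = -291$)
$W{\left(h \right)} = \frac{1}{6 h}$ ($W{\left(h \right)} = \frac{1}{5 h + h} = \frac{1}{6 h}$)
$s = -18$
$\left(\left(\frac{42}{-152} + \frac{62}{W{\left(2 \right)}}\right) + s\right) + b = \left(\left(\frac{42}{-152} + \frac{62}{\frac{1}{6} \cdot \frac{1}{2}}\right) - 18\right) - 291 = \left(\left(42 \left(- \frac{1}{152}\right) + \frac{62}{\frac{1}{6} \cdot \frac{1}{2}}\right) - 18\right) - 291 = \left(\left(- \frac{21}{76} + 62 \frac{1}{\frac{1}{12}}\right) - 18\right) - 291 = \left(\left(- \frac{21}{76} + 62 \cdot 12\right) - 18\right) - 291 = \left(\left(- \frac{21}{76} + 744\right) - 18\right) - 291 = \left(\frac{56523}{76} - 18\right) - 291 = \frac{55155}{76} - 291 = \frac{33039}{76}$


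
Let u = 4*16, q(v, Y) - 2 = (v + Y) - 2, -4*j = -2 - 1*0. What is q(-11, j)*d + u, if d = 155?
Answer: -3127/2 ≈ -1563.5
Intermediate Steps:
j = ½ (j = -(-2 - 1*0)/4 = -(-2 + 0)/4 = -¼*(-2) = ½ ≈ 0.50000)
q(v, Y) = Y + v (q(v, Y) = 2 + ((v + Y) - 2) = 2 + ((Y + v) - 2) = 2 + (-2 + Y + v) = Y + v)
u = 64
q(-11, j)*d + u = (½ - 11)*155 + 64 = -21/2*155 + 64 = -3255/2 + 64 = -3127/2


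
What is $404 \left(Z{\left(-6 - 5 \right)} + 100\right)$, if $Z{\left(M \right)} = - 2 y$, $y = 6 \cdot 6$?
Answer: $11312$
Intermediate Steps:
$y = 36$
$Z{\left(M \right)} = -72$ ($Z{\left(M \right)} = - 2 \cdot 36 = \left(-1\right) 72 = -72$)
$404 \left(Z{\left(-6 - 5 \right)} + 100\right) = 404 \left(-72 + 100\right) = 404 \cdot 28 = 11312$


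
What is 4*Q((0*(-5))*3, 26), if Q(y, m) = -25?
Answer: -100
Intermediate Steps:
4*Q((0*(-5))*3, 26) = 4*(-25) = -100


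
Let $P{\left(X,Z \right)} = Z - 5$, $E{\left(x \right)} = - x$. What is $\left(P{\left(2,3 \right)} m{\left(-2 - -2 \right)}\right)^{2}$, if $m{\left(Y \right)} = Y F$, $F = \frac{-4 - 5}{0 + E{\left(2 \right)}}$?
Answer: $0$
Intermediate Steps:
$P{\left(X,Z \right)} = -5 + Z$ ($P{\left(X,Z \right)} = Z - 5 = -5 + Z$)
$F = \frac{9}{2}$ ($F = \frac{-4 - 5}{0 - 2} = - \frac{9}{0 - 2} = - \frac{9}{-2} = \left(-9\right) \left(- \frac{1}{2}\right) = \frac{9}{2} \approx 4.5$)
$m{\left(Y \right)} = \frac{9 Y}{2}$ ($m{\left(Y \right)} = Y \frac{9}{2} = \frac{9 Y}{2}$)
$\left(P{\left(2,3 \right)} m{\left(-2 - -2 \right)}\right)^{2} = \left(\left(-5 + 3\right) \frac{9 \left(-2 - -2\right)}{2}\right)^{2} = \left(- 2 \frac{9 \left(-2 + 2\right)}{2}\right)^{2} = \left(- 2 \cdot \frac{9}{2} \cdot 0\right)^{2} = \left(\left(-2\right) 0\right)^{2} = 0^{2} = 0$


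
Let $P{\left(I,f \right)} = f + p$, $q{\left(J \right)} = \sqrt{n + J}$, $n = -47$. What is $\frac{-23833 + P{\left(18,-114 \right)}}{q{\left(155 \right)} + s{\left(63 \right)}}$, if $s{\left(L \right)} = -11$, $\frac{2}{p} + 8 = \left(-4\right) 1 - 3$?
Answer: $\frac{3951277}{195} + \frac{718414 \sqrt{3}}{65} \approx 39407.0$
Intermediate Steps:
$q{\left(J \right)} = \sqrt{-47 + J}$
$p = - \frac{2}{15}$ ($p = \frac{2}{-8 - 7} = \frac{2}{-15} = 2 \left(- \frac{1}{15}\right) = - \frac{2}{15} \approx -0.13333$)
$P{\left(I,f \right)} = - \frac{2}{15} + f$ ($P{\left(I,f \right)} = f - \frac{2}{15} = - \frac{2}{15} + f$)
$\frac{-23833 + P{\left(18,-114 \right)}}{q{\left(155 \right)} + s{\left(63 \right)}} = \frac{-23833 - \frac{1712}{15}}{\sqrt{-47 + 155} - 11} = \frac{-23833 - \frac{1712}{15}}{\sqrt{108} - 11} = - \frac{359207}{15 \left(6 \sqrt{3} - 11\right)} = - \frac{359207}{15 \left(-11 + 6 \sqrt{3}\right)}$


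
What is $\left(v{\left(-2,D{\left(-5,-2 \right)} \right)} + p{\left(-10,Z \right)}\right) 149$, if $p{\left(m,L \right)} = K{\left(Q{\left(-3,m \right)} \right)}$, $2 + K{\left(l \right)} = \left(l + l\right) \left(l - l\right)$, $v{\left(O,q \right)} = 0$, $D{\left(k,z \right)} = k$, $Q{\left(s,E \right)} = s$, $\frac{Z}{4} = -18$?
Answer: $-298$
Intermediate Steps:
$Z = -72$ ($Z = 4 \left(-18\right) = -72$)
$K{\left(l \right)} = -2$ ($K{\left(l \right)} = -2 + \left(l + l\right) \left(l - l\right) = -2 + 2 l 0 = -2 + 0 = -2$)
$p{\left(m,L \right)} = -2$
$\left(v{\left(-2,D{\left(-5,-2 \right)} \right)} + p{\left(-10,Z \right)}\right) 149 = \left(0 - 2\right) 149 = \left(-2\right) 149 = -298$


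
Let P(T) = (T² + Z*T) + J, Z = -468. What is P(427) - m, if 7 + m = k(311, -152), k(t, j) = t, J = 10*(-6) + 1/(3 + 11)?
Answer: -250193/14 ≈ -17871.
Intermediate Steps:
J = -839/14 (J = -60 + 1/14 = -839/14 ≈ -59.929)
m = 304 (m = -7 + 311 = 304)
P(T) = -839/14 + T² - 468*T (P(T) = (T² - 468*T) - 839/14 = -839/14 + T² - 468*T)
P(427) - m = (-839/14 + 427² - 468*427) - 1*304 = (-839/14 + 182329 - 199836) - 304 = -245937/14 - 304 = -250193/14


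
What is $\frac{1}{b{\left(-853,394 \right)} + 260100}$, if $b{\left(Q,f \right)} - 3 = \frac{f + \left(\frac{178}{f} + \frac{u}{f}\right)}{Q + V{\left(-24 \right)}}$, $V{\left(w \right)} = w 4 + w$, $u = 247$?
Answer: $\frac{383362}{99713450625} \approx 3.8446 \cdot 10^{-6}$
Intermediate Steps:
$V{\left(w \right)} = 5 w$ ($V{\left(w \right)} = 4 w + w = 5 w$)
$b{\left(Q,f \right)} = 3 + \frac{f + \frac{425}{f}}{-120 + Q}$ ($b{\left(Q,f \right)} = 3 + \frac{f + \left(\frac{178}{f} + \frac{247}{f}\right)}{Q + 5 \left(-24\right)} = 3 + \frac{f + \frac{425}{f}}{Q - 120} = 3 + \frac{f + \frac{425}{f}}{-120 + Q}$)
$\frac{1}{b{\left(-853,394 \right)} + 260100} = \frac{1}{\frac{425 + 394^{2} - 141840 + 3 \left(-853\right) 394}{394 \left(-120 - 853\right)} + 260100} = \frac{1}{\frac{425 + 155236 - 141840 - 1008246}{394 \left(-973\right)} + 260100} = \frac{1}{\frac{1}{394} \left(- \frac{1}{973}\right) \left(-994425\right) + 260100} = \frac{1}{\frac{994425}{383362} + 260100} = \frac{1}{\frac{99713450625}{383362}} = \frac{383362}{99713450625}$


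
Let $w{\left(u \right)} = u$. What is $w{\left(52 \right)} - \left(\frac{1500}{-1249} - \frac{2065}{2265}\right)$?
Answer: $\frac{30616781}{565797} \approx 54.113$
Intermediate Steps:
$w{\left(52 \right)} - \left(\frac{1500}{-1249} - \frac{2065}{2265}\right) = 52 - \left(\frac{1500}{-1249} - \frac{2065}{2265}\right) = 52 - \left(1500 \left(- \frac{1}{1249}\right) - \frac{413}{453}\right) = 52 - \left(- \frac{1500}{1249} - \frac{413}{453}\right) = 52 - - \frac{1195337}{565797} = 52 + \frac{1195337}{565797} = \frac{30616781}{565797}$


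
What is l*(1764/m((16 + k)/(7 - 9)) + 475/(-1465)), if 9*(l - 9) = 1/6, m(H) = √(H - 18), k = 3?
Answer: -46265/15822 - 47726*I*√110/165 ≈ -2.9241 - 3033.7*I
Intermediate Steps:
m(H) = √(-18 + H)
l = 487/54 (l = 9 + (⅑)/6 = 9 + (⅑)*(⅙) = 9 + 1/54 = 487/54 ≈ 9.0185)
l*(1764/m((16 + k)/(7 - 9)) + 475/(-1465)) = 487*(1764/(√(-18 + (16 + 3)/(7 - 9))) + 475/(-1465))/54 = 487*(1764/(√(-18 + 19/(-2))) + 475*(-1/1465))/54 = 487*(1764/(√(-18 + 19*(-½))) - 95/293)/54 = 487*(1764/(√(-18 - 19/2)) - 95/293)/54 = 487*(1764/(√(-55/2)) - 95/293)/54 = 487*(1764/((I*√110/2)) - 95/293)/54 = 487*(1764*(-I*√110/55) - 95/293)/54 = 487*(-1764*I*√110/55 - 95/293)/54 = 487*(-95/293 - 1764*I*√110/55)/54 = -46265/15822 - 47726*I*√110/165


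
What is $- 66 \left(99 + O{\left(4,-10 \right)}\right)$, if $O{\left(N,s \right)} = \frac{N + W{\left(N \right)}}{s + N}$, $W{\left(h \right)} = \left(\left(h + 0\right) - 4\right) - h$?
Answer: $-6534$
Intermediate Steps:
$W{\left(h \right)} = -4$ ($W{\left(h \right)} = \left(h - 4\right) - h = \left(-4 + h\right) - h = -4$)
$O{\left(N,s \right)} = \frac{-4 + N}{N + s}$ ($O{\left(N,s \right)} = \frac{N - 4}{s + N} = \frac{-4 + N}{N + s}$)
$- 66 \left(99 + O{\left(4,-10 \right)}\right) = - 66 \left(99 + \frac{-4 + 4}{4 - 10}\right) = - 66 \left(99 + \frac{1}{-6} \cdot 0\right) = - 66 \left(99 - 0\right) = - 66 \left(99 + 0\right) = \left(-66\right) 99 = -6534$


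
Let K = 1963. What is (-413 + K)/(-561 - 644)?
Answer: -310/241 ≈ -1.2863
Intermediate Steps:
(-413 + K)/(-561 - 644) = (-413 + 1963)/(-561 - 644) = 1550/(-1205) = 1550*(-1/1205) = -310/241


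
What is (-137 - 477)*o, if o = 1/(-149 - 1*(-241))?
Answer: -307/46 ≈ -6.6739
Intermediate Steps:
o = 1/92 (o = 1/(-149 + 241) = 1/92 ≈ 0.010870)
(-137 - 477)*o = (-137 - 477)*(1/92) = -614*1/92 = -307/46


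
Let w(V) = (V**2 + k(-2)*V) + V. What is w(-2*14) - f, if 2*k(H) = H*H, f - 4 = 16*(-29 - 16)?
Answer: 1416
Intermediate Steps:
f = -716 (f = 4 + 16*(-29 - 16) = 4 + 16*(-45) = 4 - 720 = -716)
k(H) = H**2/2 (k(H) = (H*H)/2 = H**2/2)
w(V) = V**2 + 3*V (w(V) = (V**2 + ((1/2)*(-2)**2)*V) + V = (V**2 + ((1/2)*4)*V) + V = (V**2 + 2*V) + V = V**2 + 3*V)
w(-2*14) - f = (-2*14)*(3 - 2*14) - 1*(-716) = -28*(3 - 28) + 716 = -28*(-25) + 716 = 700 + 716 = 1416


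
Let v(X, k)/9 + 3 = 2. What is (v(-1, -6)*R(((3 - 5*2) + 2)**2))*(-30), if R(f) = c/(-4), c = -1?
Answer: 135/2 ≈ 67.500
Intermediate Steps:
v(X, k) = -9 (v(X, k) = -27 + 9*2 = -27 + 18 = -9)
R(f) = 1/4 (R(f) = -1/(-4) = -1*(-1/4) = 1/4)
(v(-1, -6)*R(((3 - 5*2) + 2)**2))*(-30) = -9*1/4*(-30) = -9/4*(-30) = 135/2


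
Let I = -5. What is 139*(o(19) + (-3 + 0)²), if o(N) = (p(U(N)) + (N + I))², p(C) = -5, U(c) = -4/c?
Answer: 12510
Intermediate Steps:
o(N) = (-10 + N)² (o(N) = (-5 + (N - 5))² = (-5 + (-5 + N))² = (-10 + N)²)
139*(o(19) + (-3 + 0)²) = 139*((-10 + 19)² + (-3 + 0)²) = 139*(9² + (-3)²) = 139*(81 + 9) = 139*90 = 12510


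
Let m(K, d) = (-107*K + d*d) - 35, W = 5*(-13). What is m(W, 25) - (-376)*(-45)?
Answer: -9375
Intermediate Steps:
W = -65
m(K, d) = -35 + d² - 107*K (m(K, d) = (-107*K + d²) - 35 = (d² - 107*K) - 35 = -35 + d² - 107*K)
m(W, 25) - (-376)*(-45) = (-35 + 25² - 107*(-65)) - (-376)*(-45) = (-35 + 625 + 6955) - 1*16920 = 7545 - 16920 = -9375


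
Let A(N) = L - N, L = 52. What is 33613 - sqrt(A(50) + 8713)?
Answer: 33613 - sqrt(8715) ≈ 33520.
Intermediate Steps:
A(N) = 52 - N
33613 - sqrt(A(50) + 8713) = 33613 - sqrt((52 - 1*50) + 8713) = 33613 - sqrt((52 - 50) + 8713) = 33613 - sqrt(2 + 8713) = 33613 - sqrt(8715)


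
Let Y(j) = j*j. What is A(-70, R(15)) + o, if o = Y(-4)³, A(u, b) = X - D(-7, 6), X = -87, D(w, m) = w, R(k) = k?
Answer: 4016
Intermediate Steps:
Y(j) = j²
A(u, b) = -80 (A(u, b) = -87 - 1*(-7) = -87 + 7 = -80)
o = 4096 (o = ((-4)²)³ = 16³ = 4096)
A(-70, R(15)) + o = -80 + 4096 = 4016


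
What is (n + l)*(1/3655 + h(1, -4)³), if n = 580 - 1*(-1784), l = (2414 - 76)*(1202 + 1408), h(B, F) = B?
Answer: 22318212864/3655 ≈ 6.1062e+6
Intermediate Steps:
l = 6102180 (l = 2338*2610 = 6102180)
n = 2364 (n = 580 + 1784 = 2364)
(n + l)*(1/3655 + h(1, -4)³) = (2364 + 6102180)*(1/3655 + 1³) = 6104544*(1/3655 + 1) = 6104544*(3656/3655) = 22318212864/3655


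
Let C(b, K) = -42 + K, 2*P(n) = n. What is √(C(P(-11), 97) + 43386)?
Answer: √43441 ≈ 208.43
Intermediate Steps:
P(n) = n/2
√(C(P(-11), 97) + 43386) = √((-42 + 97) + 43386) = √(55 + 43386) = √43441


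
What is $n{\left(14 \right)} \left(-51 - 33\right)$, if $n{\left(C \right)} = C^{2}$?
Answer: $-16464$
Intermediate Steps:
$n{\left(14 \right)} \left(-51 - 33\right) = 14^{2} \left(-51 - 33\right) = 196 \left(-51 - 33\right) = 196 \left(-84\right) = -16464$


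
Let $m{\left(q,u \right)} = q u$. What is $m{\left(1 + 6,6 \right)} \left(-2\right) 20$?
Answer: $-1680$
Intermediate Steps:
$m{\left(1 + 6,6 \right)} \left(-2\right) 20 = \left(1 + 6\right) 6 \left(-2\right) 20 = 7 \cdot 6 \left(-2\right) 20 = 42 \left(-2\right) 20 = \left(-84\right) 20 = -1680$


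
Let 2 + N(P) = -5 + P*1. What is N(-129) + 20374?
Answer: 20238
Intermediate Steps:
N(P) = -7 + P (N(P) = -2 + (-5 + P*1) = -2 + (-5 + P) = -7 + P)
N(-129) + 20374 = (-7 - 129) + 20374 = -136 + 20374 = 20238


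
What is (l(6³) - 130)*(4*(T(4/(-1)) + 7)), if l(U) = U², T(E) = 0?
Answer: 1302728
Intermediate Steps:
(l(6³) - 130)*(4*(T(4/(-1)) + 7)) = ((6³)² - 130)*(4*(0 + 7)) = (216² - 130)*(4*7) = (46656 - 130)*28 = 46526*28 = 1302728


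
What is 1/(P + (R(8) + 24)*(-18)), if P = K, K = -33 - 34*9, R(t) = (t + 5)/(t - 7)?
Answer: -1/1005 ≈ -0.00099503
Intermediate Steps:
R(t) = (5 + t)/(-7 + t)
K = -339 (K = -33 - 306 = -339)
P = -339
1/(P + (R(8) + 24)*(-18)) = 1/(-339 + ((5 + 8)/(-7 + 8) + 24)*(-18)) = 1/(-339 + (13/1 + 24)*(-18)) = 1/(-339 + (1*13 + 24)*(-18)) = 1/(-339 + (13 + 24)*(-18)) = 1/(-339 + 37*(-18)) = 1/(-339 - 666) = 1/(-1005) = -1/1005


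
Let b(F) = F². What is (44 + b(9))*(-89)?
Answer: -11125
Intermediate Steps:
(44 + b(9))*(-89) = (44 + 9²)*(-89) = (44 + 81)*(-89) = 125*(-89) = -11125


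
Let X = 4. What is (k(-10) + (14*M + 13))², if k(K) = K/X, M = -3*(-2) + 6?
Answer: 127449/4 ≈ 31862.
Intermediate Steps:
M = 12 (M = 6 + 6 = 12)
k(K) = K/4
(k(-10) + (14*M + 13))² = ((¼)*(-10) + (14*12 + 13))² = (-5/2 + (168 + 13))² = (-5/2 + 181)² = (357/2)² = 127449/4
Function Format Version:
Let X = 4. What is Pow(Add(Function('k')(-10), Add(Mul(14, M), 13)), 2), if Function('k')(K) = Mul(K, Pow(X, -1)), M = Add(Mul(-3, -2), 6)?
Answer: Rational(127449, 4) ≈ 31862.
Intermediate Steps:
M = 12 (M = Add(6, 6) = 12)
Function('k')(K) = Mul(Rational(1, 4), K) (Function('k')(K) = Mul(K, Pow(4, -1)) = Mul(K, Rational(1, 4)) = Mul(Rational(1, 4), K))
Pow(Add(Function('k')(-10), Add(Mul(14, M), 13)), 2) = Pow(Add(Mul(Rational(1, 4), -10), Add(Mul(14, 12), 13)), 2) = Pow(Add(Rational(-5, 2), Add(168, 13)), 2) = Pow(Add(Rational(-5, 2), 181), 2) = Pow(Rational(357, 2), 2) = Rational(127449, 4)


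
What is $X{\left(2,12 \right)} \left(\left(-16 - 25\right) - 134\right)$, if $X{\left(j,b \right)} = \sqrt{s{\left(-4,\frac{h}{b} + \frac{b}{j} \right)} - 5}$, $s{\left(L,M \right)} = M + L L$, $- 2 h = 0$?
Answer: $- 175 \sqrt{17} \approx -721.54$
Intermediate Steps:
$h = 0$ ($h = \left(- \frac{1}{2}\right) 0 = 0$)
$s{\left(L,M \right)} = M + L^{2}$
$X{\left(j,b \right)} = \sqrt{11 + \frac{b}{j}}$ ($X{\left(j,b \right)} = \sqrt{\left(\left(\frac{0}{b} + \frac{b}{j}\right) + \left(-4\right)^{2}\right) - 5} = \sqrt{\left(\left(0 + \frac{b}{j}\right) + 16\right) - 5} = \sqrt{\left(\frac{b}{j} + 16\right) - 5} = \sqrt{\left(16 + \frac{b}{j}\right) - 5} = \sqrt{11 + \frac{b}{j}}$)
$X{\left(2,12 \right)} \left(\left(-16 - 25\right) - 134\right) = \sqrt{11 + \frac{12}{2}} \left(\left(-16 - 25\right) - 134\right) = \sqrt{11 + 12 \cdot \frac{1}{2}} \left(-41 - 134\right) = \sqrt{11 + 6} \left(-175\right) = \sqrt{17} \left(-175\right) = - 175 \sqrt{17}$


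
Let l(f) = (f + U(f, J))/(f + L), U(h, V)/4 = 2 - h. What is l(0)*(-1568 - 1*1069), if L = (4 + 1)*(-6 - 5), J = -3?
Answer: 21096/55 ≈ 383.56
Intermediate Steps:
U(h, V) = 8 - 4*h (U(h, V) = 4*(2 - h) = 8 - 4*h)
L = -55 (L = 5*(-11) = -55)
l(f) = (8 - 3*f)/(-55 + f) (l(f) = (f + (8 - 4*f))/(f - 55) = (8 - 3*f)/(-55 + f))
l(0)*(-1568 - 1*1069) = ((8 - 3*0)/(-55 + 0))*(-1568 - 1*1069) = ((8 + 0)/(-55))*(-1568 - 1069) = -1/55*8*(-2637) = -8/55*(-2637) = 21096/55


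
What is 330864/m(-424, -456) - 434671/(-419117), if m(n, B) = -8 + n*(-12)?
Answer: 17609856971/266139295 ≈ 66.168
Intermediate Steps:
m(n, B) = -8 - 12*n
330864/m(-424, -456) - 434671/(-419117) = 330864/(-8 - 12*(-424)) - 434671/(-419117) = 330864/(-8 + 5088) - 434671*(-1/419117) = 330864/5080 + 434671/419117 = 330864*(1/5080) + 434671/419117 = 41358/635 + 434671/419117 = 17609856971/266139295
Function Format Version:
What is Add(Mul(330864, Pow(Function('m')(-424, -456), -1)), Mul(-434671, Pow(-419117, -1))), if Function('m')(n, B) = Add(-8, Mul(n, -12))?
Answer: Rational(17609856971, 266139295) ≈ 66.168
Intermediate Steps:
Function('m')(n, B) = Add(-8, Mul(-12, n))
Add(Mul(330864, Pow(Function('m')(-424, -456), -1)), Mul(-434671, Pow(-419117, -1))) = Add(Mul(330864, Pow(Add(-8, Mul(-12, -424)), -1)), Mul(-434671, Pow(-419117, -1))) = Add(Mul(330864, Pow(Add(-8, 5088), -1)), Mul(-434671, Rational(-1, 419117))) = Add(Mul(330864, Pow(5080, -1)), Rational(434671, 419117)) = Add(Mul(330864, Rational(1, 5080)), Rational(434671, 419117)) = Add(Rational(41358, 635), Rational(434671, 419117)) = Rational(17609856971, 266139295)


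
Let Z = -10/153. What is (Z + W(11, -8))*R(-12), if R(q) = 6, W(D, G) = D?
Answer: 3346/51 ≈ 65.608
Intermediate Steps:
Z = -10/153 (Z = -10*1/153 = -10/153 ≈ -0.065359)
(Z + W(11, -8))*R(-12) = (-10/153 + 11)*6 = (1673/153)*6 = 3346/51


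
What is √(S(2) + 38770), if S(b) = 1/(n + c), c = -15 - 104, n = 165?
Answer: √82037366/46 ≈ 196.90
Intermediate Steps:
c = -119
S(b) = 1/46 (S(b) = 1/(165 - 119) = 1/46)
√(S(2) + 38770) = √(1/46 + 38770) = √(1783421/46) = √82037366/46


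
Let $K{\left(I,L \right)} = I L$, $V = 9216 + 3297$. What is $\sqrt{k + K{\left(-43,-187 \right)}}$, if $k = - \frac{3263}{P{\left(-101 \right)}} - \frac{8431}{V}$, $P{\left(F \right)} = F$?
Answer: $\frac{\sqrt{12893797753483173}}{1263813} \approx 89.848$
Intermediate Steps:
$V = 12513$
$k = \frac{39978388}{1263813}$ ($k = - \frac{3263}{-101} - \frac{8431}{12513} = \left(-3263\right) \left(- \frac{1}{101}\right) - \frac{8431}{12513} = \frac{3263}{101} - \frac{8431}{12513} = \frac{39978388}{1263813} \approx 31.633$)
$\sqrt{k + K{\left(-43,-187 \right)}} = \sqrt{\frac{39978388}{1263813} - -8041} = \sqrt{\frac{39978388}{1263813} + 8041} = \sqrt{\frac{10202298721}{1263813}} = \frac{\sqrt{12893797753483173}}{1263813}$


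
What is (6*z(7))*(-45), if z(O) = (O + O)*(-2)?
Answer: 7560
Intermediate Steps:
z(O) = -4*O (z(O) = (2*O)*(-2) = -4*O)
(6*z(7))*(-45) = (6*(-4*7))*(-45) = (6*(-28))*(-45) = -168*(-45) = 7560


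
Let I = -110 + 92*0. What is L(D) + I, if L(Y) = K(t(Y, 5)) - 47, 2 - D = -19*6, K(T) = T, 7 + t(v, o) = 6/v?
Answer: -9509/58 ≈ -163.95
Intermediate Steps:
t(v, o) = -7 + 6/v
I = -110 (I = -110 + 0 = -110)
D = 116 (D = 2 - (-19)*6 = 2 - 1*(-114) = 2 + 114 = 116)
L(Y) = -54 + 6/Y (L(Y) = (-7 + 6/Y) - 47 = -54 + 6/Y)
L(D) + I = (-54 + 6/116) - 110 = (-54 + 6*(1/116)) - 110 = (-54 + 3/58) - 110 = -3129/58 - 110 = -9509/58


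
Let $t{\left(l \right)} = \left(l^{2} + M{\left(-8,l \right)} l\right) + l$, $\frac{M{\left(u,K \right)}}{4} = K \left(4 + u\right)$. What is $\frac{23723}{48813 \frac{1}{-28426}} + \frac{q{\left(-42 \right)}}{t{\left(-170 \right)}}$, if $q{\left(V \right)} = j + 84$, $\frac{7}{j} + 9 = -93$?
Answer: $- \frac{9943142502806471}{719736946140} \approx -13815.0$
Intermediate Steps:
$j = - \frac{7}{102}$ ($j = \frac{7}{-9 - 93} = \frac{7}{-102} = 7 \left(- \frac{1}{102}\right) = - \frac{7}{102} \approx -0.068627$)
$M{\left(u,K \right)} = 4 K \left(4 + u\right)$
$t{\left(l \right)} = l - 15 l^{2}$ ($t{\left(l \right)} = \left(l^{2} + 4 l \left(4 - 8\right) l\right) + l = \left(l^{2} + 4 l \left(-4\right) l\right) + l = \left(l^{2} + - 16 l l\right) + l = \left(l^{2} - 16 l^{2}\right) + l = - 15 l^{2} + l = l - 15 l^{2}$)
$q{\left(V \right)} = \frac{8561}{102}$ ($q{\left(V \right)} = - \frac{7}{102} + 84 = \frac{8561}{102}$)
$\frac{23723}{48813 \frac{1}{-28426}} + \frac{q{\left(-42 \right)}}{t{\left(-170 \right)}} = \frac{23723}{48813 \frac{1}{-28426}} + \frac{8561}{102 \left(- 170 \left(1 - -2550\right)\right)} = \frac{23723}{48813 \left(- \frac{1}{28426}\right)} + \frac{8561}{102 \left(- 170 \left(1 + 2550\right)\right)} = \frac{23723}{- \frac{48813}{28426}} + \frac{8561}{102 \left(\left(-170\right) 2551\right)} = 23723 \left(- \frac{28426}{48813}\right) + \frac{8561}{102 \left(-433670\right)} = - \frac{674349998}{48813} + \frac{8561}{102} \left(- \frac{1}{433670}\right) = - \frac{674349998}{48813} - \frac{8561}{44234340} = - \frac{9943142502806471}{719736946140}$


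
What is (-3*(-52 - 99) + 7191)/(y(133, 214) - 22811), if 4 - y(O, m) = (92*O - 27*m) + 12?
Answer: -2548/9759 ≈ -0.26109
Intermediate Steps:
y(O, m) = -8 - 92*O + 27*m (y(O, m) = 4 - ((92*O - 27*m) + 12) = 4 - ((-27*m + 92*O) + 12) = 4 - (12 - 27*m + 92*O) = 4 + (-12 - 92*O + 27*m) = -8 - 92*O + 27*m)
(-3*(-52 - 99) + 7191)/(y(133, 214) - 22811) = (-3*(-52 - 99) + 7191)/((-8 - 92*133 + 27*214) - 22811) = (-3*(-151) + 7191)/((-8 - 12236 + 5778) - 22811) = (453 + 7191)/(-6466 - 22811) = 7644/(-29277) = 7644*(-1/29277) = -2548/9759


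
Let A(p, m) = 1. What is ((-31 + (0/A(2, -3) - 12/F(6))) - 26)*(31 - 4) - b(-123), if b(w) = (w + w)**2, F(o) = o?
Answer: -62109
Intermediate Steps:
b(w) = 4*w**2 (b(w) = (2*w)**2 = 4*w**2)
((-31 + (0/A(2, -3) - 12/F(6))) - 26)*(31 - 4) - b(-123) = ((-31 + (0/1 - 12/6)) - 26)*(31 - 4) - 4*(-123)**2 = ((-31 + (0*1 - 12*1/6)) - 26)*27 - 4*15129 = ((-31 + (0 - 2)) - 26)*27 - 1*60516 = ((-31 - 2) - 26)*27 - 60516 = (-33 - 26)*27 - 60516 = -59*27 - 60516 = -1593 - 60516 = -62109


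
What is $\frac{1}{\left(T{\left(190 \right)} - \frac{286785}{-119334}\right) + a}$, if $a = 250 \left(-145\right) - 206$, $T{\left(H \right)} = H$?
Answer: $- \frac{39778}{1442493353} \approx -2.7576 \cdot 10^{-5}$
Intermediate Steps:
$a = -36456$ ($a = -36250 - 206 = -36456$)
$\frac{1}{\left(T{\left(190 \right)} - \frac{286785}{-119334}\right) + a} = \frac{1}{\left(190 - \frac{286785}{-119334}\right) - 36456} = \frac{1}{\left(190 - - \frac{95595}{39778}\right) - 36456} = \frac{1}{\left(190 + \frac{95595}{39778}\right) - 36456} = \frac{1}{\frac{7653415}{39778} - 36456} = \frac{1}{- \frac{1442493353}{39778}} = - \frac{39778}{1442493353}$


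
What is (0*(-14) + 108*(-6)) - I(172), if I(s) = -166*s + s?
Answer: 27732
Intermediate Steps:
I(s) = -165*s
(0*(-14) + 108*(-6)) - I(172) = (0*(-14) + 108*(-6)) - (-165)*172 = (0 - 648) - 1*(-28380) = -648 + 28380 = 27732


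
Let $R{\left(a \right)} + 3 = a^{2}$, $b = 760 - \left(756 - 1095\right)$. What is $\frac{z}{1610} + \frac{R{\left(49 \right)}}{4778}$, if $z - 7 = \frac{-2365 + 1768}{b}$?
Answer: $\frac{1069225477}{2113536355} \approx 0.50589$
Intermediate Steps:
$b = 1099$ ($b = 760 - -339 = 760 + 339 = 1099$)
$z = \frac{7096}{1099}$ ($z = 7 + \frac{-2365 + 1768}{1099} = 7 - \frac{597}{1099} = \frac{7096}{1099} \approx 6.4568$)
$R{\left(a \right)} = -3 + a^{2}$
$\frac{z}{1610} + \frac{R{\left(49 \right)}}{4778} = \frac{7096}{1099 \cdot 1610} + \frac{-3 + 49^{2}}{4778} = \frac{7096}{1099} \cdot \frac{1}{1610} + \left(-3 + 2401\right) \frac{1}{4778} = \frac{3548}{884695} + 2398 \cdot \frac{1}{4778} = \frac{3548}{884695} + \frac{1199}{2389} = \frac{1069225477}{2113536355}$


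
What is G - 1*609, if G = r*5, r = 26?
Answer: -479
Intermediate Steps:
G = 130 (G = 26*5 = 130)
G - 1*609 = 130 - 1*609 = 130 - 609 = -479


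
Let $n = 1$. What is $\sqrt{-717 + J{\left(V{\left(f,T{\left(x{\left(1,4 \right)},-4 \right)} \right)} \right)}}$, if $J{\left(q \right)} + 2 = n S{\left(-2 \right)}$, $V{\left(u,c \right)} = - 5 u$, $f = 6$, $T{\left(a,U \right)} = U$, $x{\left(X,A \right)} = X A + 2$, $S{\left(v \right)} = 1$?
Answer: $i \sqrt{718} \approx 26.796 i$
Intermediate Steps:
$x{\left(X,A \right)} = 2 + A X$ ($x{\left(X,A \right)} = A X + 2 = 2 + A X$)
$J{\left(q \right)} = -1$ ($J{\left(q \right)} = -2 + 1 \cdot 1 = -2 + 1 = -1$)
$\sqrt{-717 + J{\left(V{\left(f,T{\left(x{\left(1,4 \right)},-4 \right)} \right)} \right)}} = \sqrt{-717 - 1} = \sqrt{-718} = i \sqrt{718}$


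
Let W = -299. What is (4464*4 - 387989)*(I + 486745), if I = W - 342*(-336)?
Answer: -222582440614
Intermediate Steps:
I = 114613 (I = -299 - 342*(-336) = -299 + 114912 = 114613)
(4464*4 - 387989)*(I + 486745) = (4464*4 - 387989)*(114613 + 486745) = (17856 - 387989)*601358 = -370133*601358 = -222582440614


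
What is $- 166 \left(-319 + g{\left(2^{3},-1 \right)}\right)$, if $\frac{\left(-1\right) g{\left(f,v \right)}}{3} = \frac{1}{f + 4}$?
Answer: $\frac{105991}{2} \approx 52996.0$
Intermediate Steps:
$g{\left(f,v \right)} = - \frac{3}{4 + f}$ ($g{\left(f,v \right)} = - \frac{3}{f + 4} = - \frac{3}{4 + f}$)
$- 166 \left(-319 + g{\left(2^{3},-1 \right)}\right) = - 166 \left(-319 - \frac{3}{4 + 2^{3}}\right) = - 166 \left(-319 - \frac{3}{4 + 8}\right) = - 166 \left(-319 - \frac{3}{12}\right) = - 166 \left(-319 - \frac{1}{4}\right) = \left(-166\right) \left(- \frac{1277}{4}\right) = \frac{105991}{2}$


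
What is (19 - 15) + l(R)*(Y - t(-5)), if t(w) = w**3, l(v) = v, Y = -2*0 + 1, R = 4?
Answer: 508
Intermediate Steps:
Y = 1 (Y = 0 + 1 = 1)
(19 - 15) + l(R)*(Y - t(-5)) = (19 - 15) + 4*(1 - 1*(-5)**3) = 4 + 4*(1 - 1*(-125)) = 4 + 4*(1 + 125) = 4 + 4*126 = 4 + 504 = 508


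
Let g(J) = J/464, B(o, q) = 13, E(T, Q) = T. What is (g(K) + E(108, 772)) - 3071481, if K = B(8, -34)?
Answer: -1425117059/464 ≈ -3.0714e+6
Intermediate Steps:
K = 13
g(J) = J/464 (g(J) = J*(1/464) = J/464)
(g(K) + E(108, 772)) - 3071481 = ((1/464)*13 + 108) - 3071481 = (13/464 + 108) - 3071481 = 50125/464 - 3071481 = -1425117059/464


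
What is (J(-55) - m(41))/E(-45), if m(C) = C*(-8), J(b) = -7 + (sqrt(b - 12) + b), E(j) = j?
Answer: -266/45 - I*sqrt(67)/45 ≈ -5.9111 - 0.1819*I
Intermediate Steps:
J(b) = -7 + b + sqrt(-12 + b) (J(b) = -7 + (sqrt(-12 + b) + b) = -7 + (b + sqrt(-12 + b)) = -7 + b + sqrt(-12 + b))
m(C) = -8*C
(J(-55) - m(41))/E(-45) = ((-7 - 55 + sqrt(-12 - 55)) - (-8)*41)/(-45) = ((-7 - 55 + sqrt(-67)) - 1*(-328))*(-1/45) = ((-7 - 55 + I*sqrt(67)) + 328)*(-1/45) = ((-62 + I*sqrt(67)) + 328)*(-1/45) = (266 + I*sqrt(67))*(-1/45) = -266/45 - I*sqrt(67)/45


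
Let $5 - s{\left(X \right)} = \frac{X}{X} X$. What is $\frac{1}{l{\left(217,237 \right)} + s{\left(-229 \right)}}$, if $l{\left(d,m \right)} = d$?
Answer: $\frac{1}{451} \approx 0.0022173$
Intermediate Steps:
$s{\left(X \right)} = 5 - X$ ($s{\left(X \right)} = 5 - \frac{X}{X} X = 5 - 1 X = 5 - X$)
$\frac{1}{l{\left(217,237 \right)} + s{\left(-229 \right)}} = \frac{1}{217 + \left(5 - -229\right)} = \frac{1}{217 + \left(5 + 229\right)} = \frac{1}{217 + 234} = \frac{1}{451}$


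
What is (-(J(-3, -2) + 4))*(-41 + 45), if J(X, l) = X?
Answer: -4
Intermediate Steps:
(-(J(-3, -2) + 4))*(-41 + 45) = (-(-3 + 4))*(-41 + 45) = -1*1*4 = -1*4 = -4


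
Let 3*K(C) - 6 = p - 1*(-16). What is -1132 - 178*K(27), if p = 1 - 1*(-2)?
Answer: -7846/3 ≈ -2615.3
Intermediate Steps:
p = 3 (p = 1 + 2 = 3)
K(C) = 25/3 (K(C) = 2 + (3 - 1*(-16))/3 = 2 + (3 + 16)/3 = 2 + (⅓)*19 = 2 + 19/3 = 25/3)
-1132 - 178*K(27) = -1132 - 178*25/3 = -1132 - 4450/3 = -7846/3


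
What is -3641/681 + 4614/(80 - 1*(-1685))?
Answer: -3284231/1201965 ≈ -2.7324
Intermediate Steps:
-3641/681 + 4614/(80 - 1*(-1685)) = -3641*1/681 + 4614/(80 + 1685) = -3641/681 + 4614/1765 = -3284231/1201965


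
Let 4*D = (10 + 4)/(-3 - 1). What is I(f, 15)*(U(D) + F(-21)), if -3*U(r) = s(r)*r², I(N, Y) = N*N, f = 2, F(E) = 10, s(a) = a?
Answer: 15703/384 ≈ 40.893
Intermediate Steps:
D = -7/8 (D = ((10 + 4)/(-3 - 1))/4 = (14/(-4))/4 = (14*(-¼))/4 = (¼)*(-7/2) = -7/8 ≈ -0.87500)
I(N, Y) = N²
U(r) = -r³/3 (U(r) = -r*r²/3 = -r³/3)
I(f, 15)*(U(D) + F(-21)) = 2²*(-(-7/8)³/3 + 10) = 4*(-⅓*(-343/512) + 10) = 4*(343/1536 + 10) = 4*(15703/1536) = 15703/384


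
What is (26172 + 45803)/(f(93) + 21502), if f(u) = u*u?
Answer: 71975/30151 ≈ 2.3871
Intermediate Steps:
f(u) = u²
(26172 + 45803)/(f(93) + 21502) = (26172 + 45803)/(93² + 21502) = 71975/(8649 + 21502) = 71975/30151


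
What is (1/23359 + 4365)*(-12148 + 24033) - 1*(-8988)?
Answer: 1212028748552/23359 ≈ 5.1887e+7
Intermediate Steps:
(1/23359 + 4365)*(-12148 + 24033) - 1*(-8988) = (1/23359 + 4365)*11885 + 8988 = (101962036/23359)*11885 + 8988 = 1211818797860/23359 + 8988 = 1212028748552/23359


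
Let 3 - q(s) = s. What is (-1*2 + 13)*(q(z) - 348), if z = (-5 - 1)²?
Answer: -4191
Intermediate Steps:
z = 36 (z = (-6)² = 36)
q(s) = 3 - s
(-1*2 + 13)*(q(z) - 348) = (-1*2 + 13)*((3 - 1*36) - 348) = (-2 + 13)*((3 - 36) - 348) = 11*(-33 - 348) = 11*(-381) = -4191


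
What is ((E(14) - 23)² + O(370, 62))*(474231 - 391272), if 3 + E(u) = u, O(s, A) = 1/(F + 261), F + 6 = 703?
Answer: 11444442927/958 ≈ 1.1946e+7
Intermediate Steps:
F = 697 (F = -6 + 703 = 697)
O(s, A) = 1/958 (O(s, A) = 1/(697 + 261) = 1/958)
E(u) = -3 + u
((E(14) - 23)² + O(370, 62))*(474231 - 391272) = (((-3 + 14) - 23)² + 1/958)*(474231 - 391272) = ((11 - 23)² + 1/958)*82959 = ((-12)² + 1/958)*82959 = (144 + 1/958)*82959 = (137953/958)*82959 = 11444442927/958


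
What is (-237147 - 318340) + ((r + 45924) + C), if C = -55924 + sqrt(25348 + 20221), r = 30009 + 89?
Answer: -535389 + sqrt(45569) ≈ -5.3518e+5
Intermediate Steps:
r = 30098
C = -55924 + sqrt(45569) ≈ -55711.
(-237147 - 318340) + ((r + 45924) + C) = (-237147 - 318340) + ((30098 + 45924) + (-55924 + sqrt(45569))) = -555487 + (76022 + (-55924 + sqrt(45569))) = -555487 + (20098 + sqrt(45569)) = -535389 + sqrt(45569)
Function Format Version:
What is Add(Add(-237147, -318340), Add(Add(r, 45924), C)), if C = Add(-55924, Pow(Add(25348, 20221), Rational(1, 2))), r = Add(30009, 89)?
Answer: Add(-535389, Pow(45569, Rational(1, 2))) ≈ -5.3518e+5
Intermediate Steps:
r = 30098
C = Add(-55924, Pow(45569, Rational(1, 2))) ≈ -55711.
Add(Add(-237147, -318340), Add(Add(r, 45924), C)) = Add(Add(-237147, -318340), Add(Add(30098, 45924), Add(-55924, Pow(45569, Rational(1, 2))))) = Add(-555487, Add(76022, Add(-55924, Pow(45569, Rational(1, 2))))) = Add(-555487, Add(20098, Pow(45569, Rational(1, 2)))) = Add(-535389, Pow(45569, Rational(1, 2)))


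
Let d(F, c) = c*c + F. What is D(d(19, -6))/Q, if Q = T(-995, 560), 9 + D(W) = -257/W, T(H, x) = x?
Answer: -47/1925 ≈ -0.024416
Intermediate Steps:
d(F, c) = F + c² (d(F, c) = c² + F = F + c²)
D(W) = -9 - 257/W
Q = 560
D(d(19, -6))/Q = (-9 - 257/(19 + (-6)²))/560 = (-9 - 257/(19 + 36))*(1/560) = (-9 - 257/55)*(1/560) = -752/55*1/560 = -47/1925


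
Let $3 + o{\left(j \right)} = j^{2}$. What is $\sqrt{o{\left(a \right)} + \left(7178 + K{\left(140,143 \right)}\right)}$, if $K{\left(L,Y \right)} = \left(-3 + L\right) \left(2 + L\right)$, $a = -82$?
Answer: $\sqrt{33353} \approx 182.63$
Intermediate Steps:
$o{\left(j \right)} = -3 + j^{2}$
$\sqrt{o{\left(a \right)} + \left(7178 + K{\left(140,143 \right)}\right)} = \sqrt{\left(-3 + \left(-82\right)^{2}\right) + \left(7178 - \left(146 - 19600\right)\right)} = \sqrt{\left(-3 + 6724\right) + \left(7178 - -19454\right)} = \sqrt{6721 + \left(7178 + 19454\right)} = \sqrt{6721 + 26632} = \sqrt{33353}$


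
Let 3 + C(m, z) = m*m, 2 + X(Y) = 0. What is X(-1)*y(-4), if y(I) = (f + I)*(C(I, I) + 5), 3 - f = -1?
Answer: 0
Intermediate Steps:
f = 4 (f = 3 - 1*(-1) = 3 + 1 = 4)
X(Y) = -2 (X(Y) = -2 + 0 = -2)
C(m, z) = -3 + m² (C(m, z) = -3 + m*m = -3 + m²)
y(I) = (2 + I²)*(4 + I) (y(I) = (4 + I)*((-3 + I²) + 5) = (4 + I)*(2 + I²) = (2 + I²)*(4 + I))
X(-1)*y(-4) = -2*(8 + (-4)³ + 2*(-4) + 4*(-4)²) = -2*(8 - 64 - 8 + 4*16) = -2*(8 - 64 - 8 + 64) = -2*0 = 0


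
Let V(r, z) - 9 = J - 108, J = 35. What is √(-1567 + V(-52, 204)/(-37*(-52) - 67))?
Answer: I*√5403838431/1857 ≈ 39.586*I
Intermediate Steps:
V(r, z) = -64 (V(r, z) = 9 + (35 - 108) = 9 - 73 = -64)
√(-1567 + V(-52, 204)/(-37*(-52) - 67)) = √(-1567 - 64/(-37*(-52) - 67)) = √(-1567 - 64/(1924 - 67)) = √(-1567 - 64/1857) = √(-2909983/1857) = I*√5403838431/1857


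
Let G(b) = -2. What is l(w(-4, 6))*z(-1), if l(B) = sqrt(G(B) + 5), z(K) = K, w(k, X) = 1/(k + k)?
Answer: -sqrt(3) ≈ -1.7320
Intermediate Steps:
w(k, X) = 1/(2*k)
l(B) = sqrt(3) (l(B) = sqrt(-2 + 5) = sqrt(3))
l(w(-4, 6))*z(-1) = sqrt(3)*(-1) = -sqrt(3)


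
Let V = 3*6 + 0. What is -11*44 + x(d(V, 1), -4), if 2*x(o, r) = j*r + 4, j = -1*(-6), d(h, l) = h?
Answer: -494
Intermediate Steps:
V = 18 (V = 18 + 0 = 18)
j = 6
x(o, r) = 2 + 3*r (x(o, r) = (6*r + 4)/2 = (4 + 6*r)/2 = 2 + 3*r)
-11*44 + x(d(V, 1), -4) = -11*44 + (2 + 3*(-4)) = -484 + (2 - 12) = -484 - 10 = -494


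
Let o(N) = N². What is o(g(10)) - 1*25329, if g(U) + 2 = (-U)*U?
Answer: -14925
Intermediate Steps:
g(U) = -2 - U² (g(U) = -2 + (-U)*U = -2 - U²)
o(g(10)) - 1*25329 = (-2 - 1*10²)² - 1*25329 = (-2 - 1*100)² - 25329 = (-2 - 100)² - 25329 = (-102)² - 25329 = 10404 - 25329 = -14925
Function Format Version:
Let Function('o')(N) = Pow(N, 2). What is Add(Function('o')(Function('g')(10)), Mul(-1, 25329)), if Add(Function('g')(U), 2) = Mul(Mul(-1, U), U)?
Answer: -14925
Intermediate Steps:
Function('g')(U) = Add(-2, Mul(-1, Pow(U, 2))) (Function('g')(U) = Add(-2, Mul(Mul(-1, U), U)) = Add(-2, Mul(-1, Pow(U, 2))))
Add(Function('o')(Function('g')(10)), Mul(-1, 25329)) = Add(Pow(Add(-2, Mul(-1, Pow(10, 2))), 2), Mul(-1, 25329)) = Add(Pow(Add(-2, Mul(-1, 100)), 2), -25329) = Add(Pow(Add(-2, -100), 2), -25329) = Add(Pow(-102, 2), -25329) = Add(10404, -25329) = -14925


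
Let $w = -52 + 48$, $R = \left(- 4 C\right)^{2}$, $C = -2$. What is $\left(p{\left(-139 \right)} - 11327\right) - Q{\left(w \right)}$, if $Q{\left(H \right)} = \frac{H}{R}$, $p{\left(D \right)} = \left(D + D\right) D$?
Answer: $\frac{437041}{16} \approx 27315.0$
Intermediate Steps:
$R = 64$ ($R = \left(\left(-4\right) \left(-2\right)\right)^{2} = 8^{2} = 64$)
$p{\left(D \right)} = 2 D^{2}$ ($p{\left(D \right)} = 2 D D = 2 D^{2}$)
$w = -4$
$Q{\left(H \right)} = \frac{H}{64}$
$\left(p{\left(-139 \right)} - 11327\right) - Q{\left(w \right)} = \left(2 \left(-139\right)^{2} - 11327\right) - \frac{1}{64} \left(-4\right) = \left(2 \cdot 19321 - 11327\right) - - \frac{1}{16} = \left(38642 - 11327\right) + \frac{1}{16} = 27315 + \frac{1}{16} = \frac{437041}{16}$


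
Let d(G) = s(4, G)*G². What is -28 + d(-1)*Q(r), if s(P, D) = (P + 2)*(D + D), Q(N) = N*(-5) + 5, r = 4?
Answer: 152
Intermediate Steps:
Q(N) = 5 - 5*N (Q(N) = -5*N + 5 = 5 - 5*N)
s(P, D) = 2*D*(2 + P) (s(P, D) = (2 + P)*(2*D) = 2*D*(2 + P))
d(G) = 12*G³ (d(G) = (2*G*(2 + 4))*G² = (2*G*6)*G² = (12*G)*G² = 12*G³)
-28 + d(-1)*Q(r) = -28 + (12*(-1)³)*(5 - 5*4) = -28 + (12*(-1))*(5 - 20) = -28 - 12*(-15) = -28 + 180 = 152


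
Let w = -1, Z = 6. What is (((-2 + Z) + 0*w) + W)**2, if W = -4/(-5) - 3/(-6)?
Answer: 2809/100 ≈ 28.090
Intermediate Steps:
W = 13/10 (W = -4*(-1/5) - 3*(-1/6) = 4/5 + 1/2 = 13/10 ≈ 1.3000)
(((-2 + Z) + 0*w) + W)**2 = (((-2 + 6) + 0*(-1)) + 13/10)**2 = ((4 + 0) + 13/10)**2 = (4 + 13/10)**2 = (53/10)**2 = 2809/100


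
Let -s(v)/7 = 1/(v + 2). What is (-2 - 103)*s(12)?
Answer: 105/2 ≈ 52.500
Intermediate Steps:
s(v) = -7/(2 + v) (s(v) = -7/(v + 2) = -7/(2 + v))
(-2 - 103)*s(12) = (-2 - 103)*(-7/(2 + 12)) = -(-735)/14 = -105*(-1/2) = 105/2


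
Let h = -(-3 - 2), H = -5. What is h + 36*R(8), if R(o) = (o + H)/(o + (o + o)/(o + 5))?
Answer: 167/10 ≈ 16.700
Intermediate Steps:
R(o) = (-5 + o)/(o + 2*o/(5 + o)) (R(o) = (o - 5)/(o + (o + o)/(o + 5)) = (-5 + o)/(o + (2*o)/(5 + o)) = (-5 + o)/(o + 2*o/(5 + o)))
h = 5 (h = -1*(-5) = 5)
h + 36*R(8) = 5 + 36*((-25 + 8**2)/(8*(7 + 8))) = 5 + 36*((1/8)*(-25 + 64)/15) = 5 + 36*((1/8)*(1/15)*39) = 5 + 36*(13/40) = 5 + 117/10 = 167/10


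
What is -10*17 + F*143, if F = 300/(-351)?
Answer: -2630/9 ≈ -292.22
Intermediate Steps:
F = -100/117 (F = 300*(-1/351) = -100/117 ≈ -0.85470)
-10*17 + F*143 = -10*17 - 100/117*143 = -170 - 1100/9 = -2630/9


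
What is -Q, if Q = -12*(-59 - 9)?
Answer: -816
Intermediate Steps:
Q = 816 (Q = -12*(-68) = 816)
-Q = -1*816 = -816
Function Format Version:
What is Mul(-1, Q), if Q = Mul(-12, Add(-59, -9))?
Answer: -816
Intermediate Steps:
Q = 816 (Q = Mul(-12, -68) = 816)
Mul(-1, Q) = Mul(-1, 816) = -816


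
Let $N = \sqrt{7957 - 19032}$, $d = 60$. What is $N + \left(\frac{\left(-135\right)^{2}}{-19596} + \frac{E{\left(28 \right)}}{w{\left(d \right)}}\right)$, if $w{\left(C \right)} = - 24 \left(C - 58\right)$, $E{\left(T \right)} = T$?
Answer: $- \frac{7414}{4899} + 5 i \sqrt{443} \approx -1.5134 + 105.24 i$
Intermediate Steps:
$w{\left(C \right)} = 1392 - 24 C$ ($w{\left(C \right)} = - 24 \left(-58 + C\right) = 1392 - 24 C$)
$N = 5 i \sqrt{443}$ ($N = \sqrt{-11075} = 5 i \sqrt{443} \approx 105.24 i$)
$N + \left(\frac{\left(-135\right)^{2}}{-19596} + \frac{E{\left(28 \right)}}{w{\left(d \right)}}\right) = 5 i \sqrt{443} + \left(\frac{\left(-135\right)^{2}}{-19596} + \frac{28}{1392 - 1440}\right) = 5 i \sqrt{443} + \left(18225 \left(- \frac{1}{19596}\right) + \frac{28}{1392 - 1440}\right) = 5 i \sqrt{443} - \left(\frac{6075}{6532} - \frac{28}{-48}\right) = 5 i \sqrt{443} + \left(- \frac{6075}{6532} + 28 \left(- \frac{1}{48}\right)\right) = 5 i \sqrt{443} - \frac{7414}{4899} = - \frac{7414}{4899} + 5 i \sqrt{443}$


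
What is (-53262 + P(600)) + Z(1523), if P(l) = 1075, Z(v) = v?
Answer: -50664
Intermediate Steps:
(-53262 + P(600)) + Z(1523) = (-53262 + 1075) + 1523 = -52187 + 1523 = -50664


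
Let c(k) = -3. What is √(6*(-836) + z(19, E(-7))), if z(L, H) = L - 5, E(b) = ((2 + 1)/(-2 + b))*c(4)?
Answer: I*√5002 ≈ 70.725*I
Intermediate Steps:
E(b) = -9/(-2 + b) (E(b) = ((2 + 1)/(-2 + b))*(-3) = (3/(-2 + b))*(-3) = -9/(-2 + b))
z(L, H) = -5 + L
√(6*(-836) + z(19, E(-7))) = √(6*(-836) + (-5 + 19)) = √(-5016 + 14) = √(-5002) = I*√5002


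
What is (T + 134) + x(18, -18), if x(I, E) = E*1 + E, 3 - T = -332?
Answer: 433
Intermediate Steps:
T = 335 (T = 3 - 1*(-332) = 3 + 332 = 335)
x(I, E) = 2*E (x(I, E) = E + E = 2*E)
(T + 134) + x(18, -18) = (335 + 134) + 2*(-18) = 469 - 36 = 433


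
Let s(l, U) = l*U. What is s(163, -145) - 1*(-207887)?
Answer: 184252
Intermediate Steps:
s(l, U) = U*l
s(163, -145) - 1*(-207887) = -145*163 - 1*(-207887) = -23635 + 207887 = 184252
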